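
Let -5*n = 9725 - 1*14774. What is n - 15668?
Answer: -73291/5 ≈ -14658.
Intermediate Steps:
n = 5049/5 (n = -(9725 - 1*14774)/5 = -(9725 - 14774)/5 = -1/5*(-5049) = 5049/5 ≈ 1009.8)
n - 15668 = 5049/5 - 15668 = -73291/5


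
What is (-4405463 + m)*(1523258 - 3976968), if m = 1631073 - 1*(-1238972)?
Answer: 3767470500780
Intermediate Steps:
m = 2870045 (m = 1631073 + 1238972 = 2870045)
(-4405463 + m)*(1523258 - 3976968) = (-4405463 + 2870045)*(1523258 - 3976968) = -1535418*(-2453710) = 3767470500780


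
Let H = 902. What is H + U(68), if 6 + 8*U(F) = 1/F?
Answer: 490281/544 ≈ 901.25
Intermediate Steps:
U(F) = -¾ + 1/(8*F)
H + U(68) = 902 + (⅛)*(1 - 6*68)/68 = 902 + (⅛)*(1/68)*(1 - 408) = 902 + (⅛)*(1/68)*(-407) = 902 - 407/544 = 490281/544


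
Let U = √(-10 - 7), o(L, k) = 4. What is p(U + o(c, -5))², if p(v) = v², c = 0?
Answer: (4 + I*√17)⁴ ≈ -1087.0 - 65.97*I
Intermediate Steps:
U = I*√17 (U = √(-17) = I*√17 ≈ 4.1231*I)
p(U + o(c, -5))² = ((I*√17 + 4)²)² = ((4 + I*√17)²)² = (4 + I*√17)⁴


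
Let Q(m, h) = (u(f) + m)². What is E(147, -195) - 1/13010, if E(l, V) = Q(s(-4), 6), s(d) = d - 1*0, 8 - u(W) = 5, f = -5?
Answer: 13009/13010 ≈ 0.99992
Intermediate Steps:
u(W) = 3 (u(W) = 8 - 1*5 = 8 - 5 = 3)
s(d) = d (s(d) = d + 0 = d)
Q(m, h) = (3 + m)²
E(l, V) = 1 (E(l, V) = (3 - 4)² = (-1)² = 1)
E(147, -195) - 1/13010 = 1 - 1/13010 = 13009/13010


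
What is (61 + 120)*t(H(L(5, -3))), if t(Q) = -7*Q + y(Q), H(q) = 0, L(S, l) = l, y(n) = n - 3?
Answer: -543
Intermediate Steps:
y(n) = -3 + n
t(Q) = -3 - 6*Q (t(Q) = -7*Q + (-3 + Q) = -3 - 6*Q)
(61 + 120)*t(H(L(5, -3))) = (61 + 120)*(-3 - 6*0) = 181*(-3 + 0) = 181*(-3) = -543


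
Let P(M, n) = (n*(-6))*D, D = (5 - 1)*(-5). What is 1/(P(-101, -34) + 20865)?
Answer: 1/16785 ≈ 5.9577e-5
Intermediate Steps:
D = -20 (D = 4*(-5) = -20)
P(M, n) = 120*n (P(M, n) = (n*(-6))*(-20) = -6*n*(-20) = 120*n)
1/(P(-101, -34) + 20865) = 1/(120*(-34) + 20865) = 1/(-4080 + 20865) = 1/16785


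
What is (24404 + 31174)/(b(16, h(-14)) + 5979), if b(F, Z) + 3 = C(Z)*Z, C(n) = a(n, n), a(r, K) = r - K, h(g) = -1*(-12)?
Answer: 9263/996 ≈ 9.3002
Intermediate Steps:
h(g) = 12
C(n) = 0 (C(n) = n - n = 0)
b(F, Z) = -3 (b(F, Z) = -3 + 0*Z = -3 + 0 = -3)
(24404 + 31174)/(b(16, h(-14)) + 5979) = (24404 + 31174)/(-3 + 5979) = 55578/5976 = 55578*(1/5976) = 9263/996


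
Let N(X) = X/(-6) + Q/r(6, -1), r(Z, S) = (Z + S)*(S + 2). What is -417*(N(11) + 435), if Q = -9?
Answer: -1798799/10 ≈ -1.7988e+5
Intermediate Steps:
r(Z, S) = (2 + S)*(S + Z) (r(Z, S) = (S + Z)*(2 + S) = (2 + S)*(S + Z))
N(X) = -9/5 - X/6 (N(X) = X/(-6) - 9/((-1)² + 2*(-1) + 2*6 - 1*6) = X*(-⅙) - 9/(1 - 2 + 12 - 6) = -X/6 - 9/5 = -9/5 - X/6)
-417*(N(11) + 435) = -417*((-9/5 - ⅙*11) + 435) = -417*((-9/5 - 11/6) + 435) = -417*(-109/30 + 435) = -417*12941/30 = -1798799/10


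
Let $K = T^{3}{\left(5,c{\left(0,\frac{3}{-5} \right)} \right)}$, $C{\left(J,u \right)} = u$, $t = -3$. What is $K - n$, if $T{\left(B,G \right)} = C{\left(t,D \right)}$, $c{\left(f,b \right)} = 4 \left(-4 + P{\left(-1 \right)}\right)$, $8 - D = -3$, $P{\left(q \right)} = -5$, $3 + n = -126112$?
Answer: $127446$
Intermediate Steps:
$n = -126115$ ($n = -3 - 126112 = -126115$)
$D = 11$ ($D = 8 - -3 = 8 + 3 = 11$)
$c{\left(f,b \right)} = -36$ ($c{\left(f,b \right)} = 4 \left(-4 - 5\right) = 4 \left(-9\right) = -36$)
$T{\left(B,G \right)} = 11$
$K = 1331$ ($K = 11^{3} = 1331$)
$K - n = 1331 - -126115 = 1331 + 126115 = 127446$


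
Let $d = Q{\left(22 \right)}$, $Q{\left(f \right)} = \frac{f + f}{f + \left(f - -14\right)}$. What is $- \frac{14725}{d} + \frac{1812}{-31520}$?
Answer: $- \frac{1682483483}{86680} \approx -19410.0$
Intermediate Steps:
$Q{\left(f \right)} = \frac{2 f}{14 + 2 f}$ ($Q{\left(f \right)} = \frac{2 f}{f + \left(f + 14\right)} = \frac{2 f}{f + \left(14 + f\right)} = \frac{2 f}{14 + 2 f}$)
$d = \frac{22}{29}$ ($d = \frac{22}{7 + 22} = \frac{22}{29} \approx 0.75862$)
$- \frac{14725}{d} + \frac{1812}{-31520} = - \frac{14725}{\frac{22}{29}} + \frac{1812}{-31520} = \left(-14725\right) \frac{29}{22} + 1812 \left(- \frac{1}{31520}\right) = - \frac{427025}{22} - \frac{453}{7880} = - \frac{1682483483}{86680}$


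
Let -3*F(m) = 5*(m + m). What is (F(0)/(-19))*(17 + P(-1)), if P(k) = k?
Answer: 0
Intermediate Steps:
F(m) = -10*m/3 (F(m) = -5*(m + m)/3 = -5*2*m/3 = -10*m/3)
(F(0)/(-19))*(17 + P(-1)) = (-10/3*0/(-19))*(17 - 1) = (0*(-1/19))*16 = 0*16 = 0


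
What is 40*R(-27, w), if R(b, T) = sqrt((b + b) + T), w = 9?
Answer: 120*I*sqrt(5) ≈ 268.33*I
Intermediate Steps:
R(b, T) = sqrt(T + 2*b) (R(b, T) = sqrt(2*b + T) = sqrt(T + 2*b))
40*R(-27, w) = 40*sqrt(9 + 2*(-27)) = 40*sqrt(9 - 54) = 40*sqrt(-45) = 40*(3*I*sqrt(5)) = 120*I*sqrt(5)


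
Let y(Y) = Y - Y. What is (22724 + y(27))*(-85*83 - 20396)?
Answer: -623796524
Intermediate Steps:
y(Y) = 0
(22724 + y(27))*(-85*83 - 20396) = (22724 + 0)*(-85*83 - 20396) = 22724*(-7055 - 20396) = 22724*(-27451) = -623796524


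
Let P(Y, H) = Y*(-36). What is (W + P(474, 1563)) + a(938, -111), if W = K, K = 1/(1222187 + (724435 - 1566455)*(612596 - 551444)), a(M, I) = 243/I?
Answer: -32513299445442034/1905129439561 ≈ -17066.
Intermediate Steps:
P(Y, H) = -36*Y
K = -1/51489984853 (K = 1/(1222187 - 842020*61152) = 1/(1222187 - 51491207040) = 1/(-51489984853) = -1/51489984853 ≈ -1.9421e-11)
W = -1/51489984853 ≈ -1.9421e-11
(W + P(474, 1563)) + a(938, -111) = (-1/51489984853 - 36*474) + 243/(-111) = (-1/51489984853 - 17064) + 243*(-1/111) = -878625101531593/51489984853 - 81/37 = -32513299445442034/1905129439561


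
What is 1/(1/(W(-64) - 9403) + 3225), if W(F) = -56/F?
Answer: 75217/242574817 ≈ 0.00031008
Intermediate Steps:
1/(1/(W(-64) - 9403) + 3225) = 1/(1/(-56/(-64) - 9403) + 3225) = 1/(1/(-56*(-1/64) - 9403) + 3225) = 1/(1/(7/8 - 9403) + 3225) = 1/(1/(-75217/8) + 3225) = 1/(-8/75217 + 3225) = 1/(242574817/75217) = 75217/242574817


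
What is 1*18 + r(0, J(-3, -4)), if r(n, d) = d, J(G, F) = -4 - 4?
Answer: 10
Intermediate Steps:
J(G, F) = -8
1*18 + r(0, J(-3, -4)) = 1*18 - 8 = 18 - 8 = 10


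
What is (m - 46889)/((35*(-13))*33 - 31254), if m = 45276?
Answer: 1613/46269 ≈ 0.034861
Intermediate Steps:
(m - 46889)/((35*(-13))*33 - 31254) = (45276 - 46889)/((35*(-13))*33 - 31254) = -1613/(-455*33 - 31254) = -1613/(-15015 - 31254) = -1613/(-46269) = -1613*(-1/46269) = 1613/46269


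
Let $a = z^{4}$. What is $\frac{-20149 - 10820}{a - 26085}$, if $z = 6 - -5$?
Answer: $\frac{30969}{11444} \approx 2.7061$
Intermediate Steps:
$z = 11$ ($z = 6 + 5 = 11$)
$a = 14641$ ($a = 11^{4} = 14641$)
$\frac{-20149 - 10820}{a - 26085} = \frac{-20149 - 10820}{14641 - 26085} = \frac{-20149 - 10820}{-11444} = \left(-30969\right) \left(- \frac{1}{11444}\right) = \frac{30969}{11444}$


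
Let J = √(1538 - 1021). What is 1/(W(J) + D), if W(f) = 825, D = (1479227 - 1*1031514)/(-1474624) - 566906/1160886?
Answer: 855935178432/705468663732869 ≈ 0.0012133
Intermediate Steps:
D = -677858473531/855935178432 (D = (1479227 - 1031514)*(-1/1474624) - 566906*1/1160886 = 447713*(-1/1474624) - 283453/580443 = -447713/1474624 - 283453/580443 = -677858473531/855935178432 ≈ -0.79195)
J = √517 ≈ 22.738
1/(W(J) + D) = 1/(825 - 677858473531/855935178432) = 1/(705468663732869/855935178432) = 855935178432/705468663732869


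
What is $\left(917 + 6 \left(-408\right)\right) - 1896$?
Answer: $-3427$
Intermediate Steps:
$\left(917 + 6 \left(-408\right)\right) - 1896 = \left(917 - 2448\right) - 1896 = -1531 - 1896 = -3427$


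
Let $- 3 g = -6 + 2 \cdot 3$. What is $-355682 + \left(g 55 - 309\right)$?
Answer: $-355991$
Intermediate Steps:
$g = 0$ ($g = - \frac{-6 + 2 \cdot 3}{3} = - \frac{-6 + 6}{3} = \left(- \frac{1}{3}\right) 0 = 0$)
$-355682 + \left(g 55 - 309\right) = -355682 + \left(0 \cdot 55 - 309\right) = -355682 + \left(0 - 309\right) = -355682 - 309 = -355991$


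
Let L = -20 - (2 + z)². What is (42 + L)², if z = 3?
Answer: 9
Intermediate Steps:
L = -45 (L = -20 - (2 + 3)² = -20 - 1*5² = -20 - 1*25 = -20 - 25 = -45)
(42 + L)² = (42 - 45)² = (-3)² = 9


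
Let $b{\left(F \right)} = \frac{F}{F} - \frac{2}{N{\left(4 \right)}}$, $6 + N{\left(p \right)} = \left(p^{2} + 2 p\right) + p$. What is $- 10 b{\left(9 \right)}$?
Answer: $- \frac{100}{11} \approx -9.0909$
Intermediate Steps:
$N{\left(p \right)} = -6 + p^{2} + 3 p$ ($N{\left(p \right)} = -6 + \left(\left(p^{2} + 2 p\right) + p\right) = -6 + \left(p^{2} + 3 p\right) = -6 + p^{2} + 3 p$)
$b{\left(F \right)} = \frac{10}{11}$ ($b{\left(F \right)} = \frac{F}{F} - \frac{2}{-6 + 4^{2} + 3 \cdot 4} = 1 - \frac{2}{-6 + 16 + 12} = 1 - \frac{2}{22} = 1 - \frac{1}{11} = \frac{10}{11}$)
$- 10 b{\left(9 \right)} = \left(-10\right) \frac{10}{11} = - \frac{100}{11}$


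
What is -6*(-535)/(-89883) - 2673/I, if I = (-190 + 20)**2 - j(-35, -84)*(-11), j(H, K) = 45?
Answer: -111538403/880703595 ≈ -0.12665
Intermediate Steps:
I = 29395 (I = (-190 + 20)**2 - 45*(-11) = (-170)**2 - 1*(-495) = 28900 + 495 = 29395)
-6*(-535)/(-89883) - 2673/I = -6*(-535)/(-89883) - 2673/29395 = 3210*(-1/89883) - 2673*1/29395 = -1070/29961 - 2673/29395 = -111538403/880703595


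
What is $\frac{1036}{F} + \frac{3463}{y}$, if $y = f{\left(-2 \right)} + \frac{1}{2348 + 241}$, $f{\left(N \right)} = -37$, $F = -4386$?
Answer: $- \frac{19711415707}{210071856} \approx -93.832$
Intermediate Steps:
$y = - \frac{95792}{2589}$ ($y = -37 + \frac{1}{2348 + 241} = -37 + \frac{1}{2589} = - \frac{95792}{2589} \approx -37.0$)
$\frac{1036}{F} + \frac{3463}{y} = \frac{1036}{-4386} + \frac{3463}{- \frac{95792}{2589}} = 1036 \left(- \frac{1}{4386}\right) + 3463 \left(- \frac{2589}{95792}\right) = - \frac{518}{2193} - \frac{8965707}{95792} = - \frac{19711415707}{210071856}$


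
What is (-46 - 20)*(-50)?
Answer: 3300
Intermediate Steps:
(-46 - 20)*(-50) = -66*(-50) = 3300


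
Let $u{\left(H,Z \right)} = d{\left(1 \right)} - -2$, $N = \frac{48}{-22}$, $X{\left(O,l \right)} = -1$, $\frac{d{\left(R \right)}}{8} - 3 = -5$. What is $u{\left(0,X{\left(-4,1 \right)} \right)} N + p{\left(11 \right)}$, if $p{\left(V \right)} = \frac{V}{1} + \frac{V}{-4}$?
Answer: $\frac{1707}{44} \approx 38.795$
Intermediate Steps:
$d{\left(R \right)} = -16$ ($d{\left(R \right)} = 24 + 8 \left(-5\right) = 24 - 40 = -16$)
$p{\left(V \right)} = \frac{3 V}{4}$ ($p{\left(V \right)} = V 1 + V \left(- \frac{1}{4}\right) = V - \frac{V}{4} = \frac{3 V}{4}$)
$N = - \frac{24}{11}$ ($N = 48 \left(- \frac{1}{22}\right) = - \frac{24}{11} \approx -2.1818$)
$u{\left(H,Z \right)} = -14$ ($u{\left(H,Z \right)} = -16 - -2 = -16 + 2 = -14$)
$u{\left(0,X{\left(-4,1 \right)} \right)} N + p{\left(11 \right)} = \left(-14\right) \left(- \frac{24}{11}\right) + \frac{3}{4} \cdot 11 = \frac{336}{11} + \frac{33}{4} = \frac{1707}{44}$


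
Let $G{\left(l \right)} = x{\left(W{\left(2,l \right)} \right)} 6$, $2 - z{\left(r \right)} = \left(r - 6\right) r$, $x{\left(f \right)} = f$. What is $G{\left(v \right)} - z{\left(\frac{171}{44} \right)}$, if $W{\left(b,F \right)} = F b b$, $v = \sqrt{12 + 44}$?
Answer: $- \frac{19775}{1936} + 48 \sqrt{14} \approx 169.39$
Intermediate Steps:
$v = 2 \sqrt{14}$ ($v = \sqrt{56} = 2 \sqrt{14} \approx 7.4833$)
$W{\left(b,F \right)} = F b^{2}$
$z{\left(r \right)} = 2 - r \left(-6 + r\right)$ ($z{\left(r \right)} = 2 - \left(r - 6\right) r = 2 - \left(-6 + r\right) r = 2 - r \left(-6 + r\right)$)
$G{\left(l \right)} = 24 l$ ($G{\left(l \right)} = l 2^{2} \cdot 6 = l 4 \cdot 6 = 4 l 6 = 24 l$)
$G{\left(v \right)} - z{\left(\frac{171}{44} \right)} = 24 \cdot 2 \sqrt{14} - \left(2 - \left(\frac{171}{44}\right)^{2} + 6 \cdot \frac{171}{44}\right) = 48 \sqrt{14} - \left(2 - \left(171 \cdot \frac{1}{44}\right)^{2} + 6 \cdot 171 \cdot \frac{1}{44}\right) = 48 \sqrt{14} - \left(2 - \left(\frac{171}{44}\right)^{2} + 6 \cdot \frac{171}{44}\right) = 48 \sqrt{14} - \left(2 - \frac{29241}{1936} + \frac{513}{22}\right) = 48 \sqrt{14} - \frac{19775}{1936} = - \frac{19775}{1936} + 48 \sqrt{14}$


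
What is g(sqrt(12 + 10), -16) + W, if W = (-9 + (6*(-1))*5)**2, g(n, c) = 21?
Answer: 1542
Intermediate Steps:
W = 1521 (W = (-9 - 6*5)**2 = (-9 - 30)**2 = (-39)**2 = 1521)
g(sqrt(12 + 10), -16) + W = 21 + 1521 = 1542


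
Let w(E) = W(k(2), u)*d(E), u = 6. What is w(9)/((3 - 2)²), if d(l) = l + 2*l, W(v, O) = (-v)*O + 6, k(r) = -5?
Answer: 972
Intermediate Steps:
W(v, O) = 6 - O*v (W(v, O) = -O*v + 6 = 6 - O*v)
d(l) = 3*l
w(E) = 108*E (w(E) = (6 - 1*6*(-5))*(3*E) = (6 + 30)*(3*E) = 36*(3*E) = 108*E)
w(9)/((3 - 2)²) = (108*9)/((3 - 2)²) = 972/(1²) = 972/1 = 972*1 = 972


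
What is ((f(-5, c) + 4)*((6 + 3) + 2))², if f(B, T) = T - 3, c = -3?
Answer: 484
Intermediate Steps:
f(B, T) = -3 + T
((f(-5, c) + 4)*((6 + 3) + 2))² = (((-3 - 3) + 4)*((6 + 3) + 2))² = ((-6 + 4)*(9 + 2))² = (-2*11)² = (-22)² = 484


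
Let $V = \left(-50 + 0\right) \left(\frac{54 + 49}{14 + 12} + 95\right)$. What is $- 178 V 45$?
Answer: $\frac{515243250}{13} \approx 3.9634 \cdot 10^{7}$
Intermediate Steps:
$V = - \frac{64325}{13}$ ($V = - 50 \left(\frac{103}{26} + 95\right) = \left(-50\right) \frac{2573}{26} = - \frac{64325}{13} \approx -4948.1$)
$- 178 V 45 = \left(-178\right) \left(- \frac{64325}{13}\right) 45 = \frac{11449850}{13} \cdot 45 = \frac{515243250}{13}$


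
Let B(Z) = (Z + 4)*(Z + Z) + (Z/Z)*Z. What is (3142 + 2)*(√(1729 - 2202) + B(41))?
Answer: 11730264 + 3144*I*√473 ≈ 1.173e+7 + 68378.0*I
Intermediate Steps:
B(Z) = Z + 2*Z*(4 + Z) (B(Z) = (4 + Z)*(2*Z) + 1*Z = 2*Z*(4 + Z) + Z = Z + 2*Z*(4 + Z))
(3142 + 2)*(√(1729 - 2202) + B(41)) = (3142 + 2)*(√(1729 - 2202) + 41*(9 + 2*41)) = 3144*(√(-473) + 41*(9 + 82)) = 3144*(I*√473 + 41*91) = 3144*(I*√473 + 3731) = 3144*(3731 + I*√473) = 11730264 + 3144*I*√473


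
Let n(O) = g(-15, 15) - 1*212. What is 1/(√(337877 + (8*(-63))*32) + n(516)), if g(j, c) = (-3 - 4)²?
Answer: 163/295180 + √321749/295180 ≈ 0.0024738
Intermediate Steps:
g(j, c) = 49 (g(j, c) = (-7)² = 49)
n(O) = -163 (n(O) = 49 - 1*212 = 49 - 212 = -163)
1/(√(337877 + (8*(-63))*32) + n(516)) = 1/(√(337877 + (8*(-63))*32) - 163) = 1/(√(337877 - 504*32) - 163) = 1/(√(337877 - 16128) - 163) = 1/(√321749 - 163) = 1/(-163 + √321749)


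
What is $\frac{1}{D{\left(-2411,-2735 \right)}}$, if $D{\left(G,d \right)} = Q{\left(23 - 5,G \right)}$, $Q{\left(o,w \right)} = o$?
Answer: $\frac{1}{18} \approx 0.055556$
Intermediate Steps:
$D{\left(G,d \right)} = 18$ ($D{\left(G,d \right)} = 23 - 5 = 18$)
$\frac{1}{D{\left(-2411,-2735 \right)}} = \frac{1}{18}$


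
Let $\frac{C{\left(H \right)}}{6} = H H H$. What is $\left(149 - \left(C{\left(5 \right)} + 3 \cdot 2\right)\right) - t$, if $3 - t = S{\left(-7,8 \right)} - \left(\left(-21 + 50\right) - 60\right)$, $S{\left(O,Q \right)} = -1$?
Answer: $-580$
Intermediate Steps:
$C{\left(H \right)} = 6 H^{3}$ ($C{\left(H \right)} = 6 H H H = 6 H^{2} H = 6 H^{3}$)
$t = -27$ ($t = 3 - \left(-1 - \left(\left(-21 + 50\right) - 60\right)\right) = 3 - \left(-1 - \left(29 - 60\right)\right) = 3 - \left(-1 - -31\right) = 3 - \left(-1 + 31\right) = 3 - 30 = -27$)
$\left(149 - \left(C{\left(5 \right)} + 3 \cdot 2\right)\right) - t = \left(149 - \left(6 \cdot 5^{3} + 3 \cdot 2\right)\right) - -27 = \left(149 - \left(6 \cdot 125 + 6\right)\right) + 27 = \left(149 - \left(750 + 6\right)\right) + 27 = \left(149 - 756\right) + 27 = -607 + 27 = -580$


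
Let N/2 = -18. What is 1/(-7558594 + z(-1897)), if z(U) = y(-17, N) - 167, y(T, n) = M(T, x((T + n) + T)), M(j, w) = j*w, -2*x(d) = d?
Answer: -1/7559356 ≈ -1.3229e-7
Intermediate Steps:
N = -36 (N = 2*(-18) = -36)
x(d) = -d/2
y(T, n) = T*(-T - n/2) (y(T, n) = T*(-((T + n) + T)/2) = T*(-(n + 2*T)/2) = T*(-T - n/2))
z(U) = -762 (z(U) = (½)*(-17)*(-1*(-36) - 2*(-17)) - 167 = (½)*(-17)*(36 + 34) - 167 = (½)*(-17)*70 - 167 = -595 - 167 = -762)
1/(-7558594 + z(-1897)) = 1/(-7558594 - 762) = 1/(-7559356) = -1/7559356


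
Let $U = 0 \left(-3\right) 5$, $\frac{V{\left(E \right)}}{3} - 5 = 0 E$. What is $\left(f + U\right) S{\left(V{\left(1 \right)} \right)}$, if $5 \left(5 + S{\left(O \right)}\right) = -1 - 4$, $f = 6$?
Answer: $-36$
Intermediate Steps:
$V{\left(E \right)} = 15$ ($V{\left(E \right)} = 15 + 3 \cdot 0 E = 15 + 3 \cdot 0 = 15 + 0 = 15$)
$S{\left(O \right)} = -6$ ($S{\left(O \right)} = -5 + \frac{-1 - 4}{5} = -5 + \frac{1}{5} \left(-5\right) = -5 - 1 = -6$)
$U = 0$ ($U = 0 \cdot 5 = 0$)
$\left(f + U\right) S{\left(V{\left(1 \right)} \right)} = \left(6 + 0\right) \left(-6\right) = 6 \left(-6\right) = -36$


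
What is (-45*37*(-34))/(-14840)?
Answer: -5661/1484 ≈ -3.8147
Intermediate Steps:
(-45*37*(-34))/(-14840) = -1665*(-34)*(-1/14840) = 56610*(-1/14840) = -5661/1484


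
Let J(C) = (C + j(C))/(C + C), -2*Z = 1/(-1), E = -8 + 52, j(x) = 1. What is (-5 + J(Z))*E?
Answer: -154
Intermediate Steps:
E = 44
Z = 1/2 (Z = -1/2/(-1) = -1/2*(-1) = 1/2 ≈ 0.50000)
J(C) = (1 + C)/(2*C) (J(C) = (C + 1)/(C + C) = (1 + C)/((2*C)) = (1 + C)*(1/(2*C)) = (1 + C)/(2*C))
(-5 + J(Z))*E = (-5 + (1 + 1/2)/(2*(1/2)))*44 = (-5 + (1/2)*2*(3/2))*44 = (-5 + 3/2)*44 = -7/2*44 = -154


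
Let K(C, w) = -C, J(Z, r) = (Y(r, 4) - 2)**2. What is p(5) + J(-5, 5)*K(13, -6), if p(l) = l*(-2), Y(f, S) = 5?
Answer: -127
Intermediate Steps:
J(Z, r) = 9 (J(Z, r) = (5 - 2)**2 = 3**2 = 9)
p(l) = -2*l
p(5) + J(-5, 5)*K(13, -6) = -2*5 + 9*(-1*13) = -10 + 9*(-13) = -10 - 117 = -127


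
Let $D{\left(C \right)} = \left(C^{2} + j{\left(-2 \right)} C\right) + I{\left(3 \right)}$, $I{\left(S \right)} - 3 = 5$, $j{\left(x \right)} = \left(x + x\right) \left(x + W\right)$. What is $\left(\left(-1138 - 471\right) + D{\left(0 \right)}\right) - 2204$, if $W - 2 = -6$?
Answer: $-3805$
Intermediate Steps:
$W = -4$ ($W = 2 - 6 = -4$)
$j{\left(x \right)} = 2 x \left(-4 + x\right)$ ($j{\left(x \right)} = \left(x + x\right) \left(x - 4\right) = 2 x \left(-4 + x\right)$)
$I{\left(S \right)} = 8$ ($I{\left(S \right)} = 3 + 5 = 8$)
$D{\left(C \right)} = 8 + C^{2} + 24 C$ ($D{\left(C \right)} = \left(C^{2} + 2 \left(-2\right) \left(-4 - 2\right) C\right) + 8 = \left(C^{2} + 2 \left(-2\right) \left(-6\right) C\right) + 8 = \left(C^{2} + 24 C\right) + 8 = 8 + C^{2} + 24 C$)
$\left(\left(-1138 - 471\right) + D{\left(0 \right)}\right) - 2204 = \left(\left(-1138 - 471\right) + \left(8 + 0^{2} + 24 \cdot 0\right)\right) - 2204 = \left(\left(-1138 - 471\right) + \left(8 + 0 + 0\right)\right) - 2204 = \left(-1609 + 8\right) - 2204 = -1601 - 2204 = -3805$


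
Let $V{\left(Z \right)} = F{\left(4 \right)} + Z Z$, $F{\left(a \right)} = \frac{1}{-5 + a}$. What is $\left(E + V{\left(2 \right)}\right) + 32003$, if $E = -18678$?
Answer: $13328$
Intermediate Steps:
$V{\left(Z \right)} = -1 + Z^{2}$ ($V{\left(Z \right)} = \frac{1}{-5 + 4} + Z Z = \frac{1}{-1} + Z^{2} = -1 + Z^{2}$)
$\left(E + V{\left(2 \right)}\right) + 32003 = \left(-18678 - \left(1 - 2^{2}\right)\right) + 32003 = \left(-18678 + \left(-1 + 4\right)\right) + 32003 = \left(-18678 + 3\right) + 32003 = -18675 + 32003 = 13328$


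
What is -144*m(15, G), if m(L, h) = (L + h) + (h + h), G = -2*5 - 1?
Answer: 2592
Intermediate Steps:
G = -11 (G = -10 - 1 = -11)
m(L, h) = L + 3*h (m(L, h) = (L + h) + 2*h = L + 3*h)
-144*m(15, G) = -144*(15 + 3*(-11)) = -144*(15 - 33) = -144*(-18) = 2592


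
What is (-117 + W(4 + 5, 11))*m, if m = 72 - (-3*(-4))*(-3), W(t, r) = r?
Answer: -11448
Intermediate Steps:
m = 108 (m = 72 - 12*(-3) = 72 - 1*(-36) = 72 + 36 = 108)
(-117 + W(4 + 5, 11))*m = (-117 + 11)*108 = -106*108 = -11448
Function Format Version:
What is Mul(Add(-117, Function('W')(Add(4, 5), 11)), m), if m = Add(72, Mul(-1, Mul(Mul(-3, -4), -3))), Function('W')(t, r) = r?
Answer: -11448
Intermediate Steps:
m = 108 (m = Add(72, Mul(-1, Mul(12, -3))) = Add(72, Mul(-1, -36)) = Add(72, 36) = 108)
Mul(Add(-117, Function('W')(Add(4, 5), 11)), m) = Mul(Add(-117, 11), 108) = Mul(-106, 108) = -11448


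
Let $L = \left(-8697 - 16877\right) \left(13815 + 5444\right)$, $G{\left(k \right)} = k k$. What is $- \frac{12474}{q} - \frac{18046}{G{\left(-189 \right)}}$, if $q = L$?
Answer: $- \frac{634838912063}{1256689442799} \approx -0.50517$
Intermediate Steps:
$G{\left(k \right)} = k^{2}$
$L = -492529666$ ($L = \left(-25574\right) 19259 = -492529666$)
$q = -492529666$
$- \frac{12474}{q} - \frac{18046}{G{\left(-189 \right)}} = - \frac{12474}{-492529666} - \frac{18046}{\left(-189\right)^{2}} = \left(-12474\right) \left(- \frac{1}{492529666}\right) - \frac{18046}{35721} = \frac{6237}{246264833} - \frac{2578}{5103} = - \frac{634838912063}{1256689442799}$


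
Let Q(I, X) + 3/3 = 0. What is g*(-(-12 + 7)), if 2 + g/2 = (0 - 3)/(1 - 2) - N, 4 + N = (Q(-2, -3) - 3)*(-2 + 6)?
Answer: 210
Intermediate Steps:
Q(I, X) = -1 (Q(I, X) = -1 + 0 = -1)
N = -20 (N = -4 + (-1 - 3)*(-2 + 6) = -4 - 4*4 = -4 - 16 = -20)
g = 42 (g = -4 + 2*((0 - 3)/(1 - 2) - 1*(-20)) = -4 + 2*(-3/(-1) + 20) = -4 + 2*(-3*(-1) + 20) = -4 + 2*(3 + 20) = -4 + 2*23 = -4 + 46 = 42)
g*(-(-12 + 7)) = 42*(-(-12 + 7)) = 42*(-1*(-5)) = 42*5 = 210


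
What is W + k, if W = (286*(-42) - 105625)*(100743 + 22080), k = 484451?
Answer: -14448044800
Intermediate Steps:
W = -14448529251 (W = (-12012 - 105625)*122823 = -117637*122823 = -14448529251)
W + k = -14448529251 + 484451 = -14448044800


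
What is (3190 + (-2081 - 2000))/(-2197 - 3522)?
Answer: 891/5719 ≈ 0.15580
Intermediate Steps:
(3190 + (-2081 - 2000))/(-2197 - 3522) = (3190 - 4081)/(-5719) = -891*(-1/5719) = 891/5719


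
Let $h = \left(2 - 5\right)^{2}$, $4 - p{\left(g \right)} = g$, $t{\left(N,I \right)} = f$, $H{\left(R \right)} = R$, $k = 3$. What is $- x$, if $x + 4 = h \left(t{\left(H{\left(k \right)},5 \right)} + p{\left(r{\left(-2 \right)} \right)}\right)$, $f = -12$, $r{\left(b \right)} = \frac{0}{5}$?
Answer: $76$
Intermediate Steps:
$r{\left(b \right)} = 0$ ($r{\left(b \right)} = 0 \cdot \frac{1}{5} = 0$)
$t{\left(N,I \right)} = -12$
$p{\left(g \right)} = 4 - g$
$h = 9$ ($h = \left(-3\right)^{2} = 9$)
$x = -76$ ($x = -4 + 9 \left(-12 + \left(4 - 0\right)\right) = -4 + 9 \left(-12 + \left(4 + 0\right)\right) = -4 + 9 \left(-12 + 4\right) = -4 + 9 \left(-8\right) = -4 - 72 = -76$)
$- x = \left(-1\right) \left(-76\right) = 76$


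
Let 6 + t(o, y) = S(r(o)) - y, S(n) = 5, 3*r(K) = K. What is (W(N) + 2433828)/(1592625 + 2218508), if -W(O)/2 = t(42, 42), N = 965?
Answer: 2433914/3811133 ≈ 0.63863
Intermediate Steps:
r(K) = K/3
t(o, y) = -1 - y (t(o, y) = -6 + (5 - y) = -1 - y)
W(O) = 86 (W(O) = -2*(-1 - 1*42) = -2*(-1 - 42) = -2*(-43) = 86)
(W(N) + 2433828)/(1592625 + 2218508) = (86 + 2433828)/(1592625 + 2218508) = 2433914/3811133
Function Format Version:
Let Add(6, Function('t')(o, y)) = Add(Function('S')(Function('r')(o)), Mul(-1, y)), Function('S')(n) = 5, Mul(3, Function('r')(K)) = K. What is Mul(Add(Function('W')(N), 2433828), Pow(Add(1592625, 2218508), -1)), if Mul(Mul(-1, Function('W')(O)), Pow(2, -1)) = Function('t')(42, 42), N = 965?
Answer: Rational(2433914, 3811133) ≈ 0.63863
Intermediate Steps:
Function('r')(K) = Mul(Rational(1, 3), K)
Function('t')(o, y) = Add(-1, Mul(-1, y)) (Function('t')(o, y) = Add(-6, Add(5, Mul(-1, y))) = Add(-1, Mul(-1, y)))
Function('W')(O) = 86 (Function('W')(O) = Mul(-2, Add(-1, Mul(-1, 42))) = Mul(-2, Add(-1, -42)) = Mul(-2, -43) = 86)
Mul(Add(Function('W')(N), 2433828), Pow(Add(1592625, 2218508), -1)) = Mul(Add(86, 2433828), Pow(Add(1592625, 2218508), -1)) = Mul(2433914, Pow(3811133, -1)) = Mul(2433914, Rational(1, 3811133)) = Rational(2433914, 3811133)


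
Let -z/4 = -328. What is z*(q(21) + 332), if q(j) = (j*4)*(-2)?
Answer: 215168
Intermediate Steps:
q(j) = -8*j (q(j) = (4*j)*(-2) = -8*j)
z = 1312 (z = -4*(-328) = 1312)
z*(q(21) + 332) = 1312*(-8*21 + 332) = 1312*(-168 + 332) = 1312*164 = 215168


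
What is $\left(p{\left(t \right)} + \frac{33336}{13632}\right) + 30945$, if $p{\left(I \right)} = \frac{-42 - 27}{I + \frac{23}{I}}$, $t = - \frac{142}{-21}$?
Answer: $\frac{532624091199}{17214376} \approx 30941.0$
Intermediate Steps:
$t = \frac{142}{21}$ ($t = \left(-142\right) \left(- \frac{1}{21}\right) = \frac{142}{21} \approx 6.7619$)
$p{\left(I \right)} = - \frac{69}{I + \frac{23}{I}}$
$\left(p{\left(t \right)} + \frac{33336}{13632}\right) + 30945 = \left(\left(-69\right) \frac{142}{21} \frac{1}{23 + \left(\frac{142}{21}\right)^{2}} + \frac{33336}{13632}\right) + 30945 = \left(\left(-69\right) \frac{142}{21} \frac{1}{23 + \frac{20164}{441}} + 33336 \cdot \frac{1}{13632}\right) + 30945 = \left(\left(-69\right) \frac{142}{21} \frac{1}{\frac{30307}{441}} + \frac{1389}{568}\right) + 30945 = \left(\left(-69\right) \frac{142}{21} \cdot \frac{441}{30307} + \frac{1389}{568}\right) + 30945 = \left(- \frac{205758}{30307} + \frac{1389}{568}\right) + 30945 = - \frac{74774121}{17214376} + 30945 = \frac{532624091199}{17214376}$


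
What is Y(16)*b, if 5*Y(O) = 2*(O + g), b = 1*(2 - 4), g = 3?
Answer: -76/5 ≈ -15.200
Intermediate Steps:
b = -2 (b = 1*(-2) = -2)
Y(O) = 6/5 + 2*O/5 (Y(O) = (2*(O + 3))/5 = (2*(3 + O))/5 = (6 + 2*O)/5 = 6/5 + 2*O/5)
Y(16)*b = (6/5 + (⅖)*16)*(-2) = (6/5 + 32/5)*(-2) = (38/5)*(-2) = -76/5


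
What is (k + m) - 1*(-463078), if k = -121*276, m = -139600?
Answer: 290082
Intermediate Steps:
k = -33396
(k + m) - 1*(-463078) = (-33396 - 139600) - 1*(-463078) = -172996 + 463078 = 290082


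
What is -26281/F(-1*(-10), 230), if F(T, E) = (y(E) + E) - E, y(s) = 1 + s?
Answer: -26281/231 ≈ -113.77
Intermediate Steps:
F(T, E) = 1 + E (F(T, E) = ((1 + E) + E) - E = (1 + 2*E) - E = 1 + E)
-26281/F(-1*(-10), 230) = -26281/(1 + 230) = -26281/231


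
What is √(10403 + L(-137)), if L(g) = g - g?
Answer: √10403 ≈ 102.00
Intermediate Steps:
L(g) = 0
√(10403 + L(-137)) = √(10403 + 0) = √10403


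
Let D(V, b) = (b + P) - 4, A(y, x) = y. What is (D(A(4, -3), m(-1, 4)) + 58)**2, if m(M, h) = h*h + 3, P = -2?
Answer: 5041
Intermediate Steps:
m(M, h) = 3 + h**2 (m(M, h) = h**2 + 3 = 3 + h**2)
D(V, b) = -6 + b (D(V, b) = (b - 2) - 4 = (-2 + b) - 4 = -6 + b)
(D(A(4, -3), m(-1, 4)) + 58)**2 = ((-6 + (3 + 4**2)) + 58)**2 = ((-6 + (3 + 16)) + 58)**2 = ((-6 + 19) + 58)**2 = (13 + 58)**2 = 71**2 = 5041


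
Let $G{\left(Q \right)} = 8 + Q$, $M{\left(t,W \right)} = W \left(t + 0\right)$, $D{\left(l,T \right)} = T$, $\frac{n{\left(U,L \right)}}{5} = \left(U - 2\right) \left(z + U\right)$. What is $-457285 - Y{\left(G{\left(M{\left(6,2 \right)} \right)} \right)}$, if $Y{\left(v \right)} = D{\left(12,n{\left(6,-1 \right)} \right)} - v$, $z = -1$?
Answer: $-457365$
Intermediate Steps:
$n{\left(U,L \right)} = 5 \left(-1 + U\right) \left(-2 + U\right)$ ($n{\left(U,L \right)} = 5 \left(U - 2\right) \left(-1 + U\right) = 5 \left(-2 + U\right) \left(-1 + U\right) = 5 \left(-1 + U\right) \left(-2 + U\right)$)
$M{\left(t,W \right)} = W t$
$Y{\left(v \right)} = 100 - v$ ($Y{\left(v \right)} = \left(10 - 90 + 5 \cdot 6^{2}\right) - v = \left(10 - 90 + 5 \cdot 36\right) - v = \left(10 - 90 + 180\right) - v = 100 - v$)
$-457285 - Y{\left(G{\left(M{\left(6,2 \right)} \right)} \right)} = -457285 - \left(100 - \left(8 + 2 \cdot 6\right)\right) = -457285 - \left(100 - \left(8 + 12\right)\right) = -457285 - \left(100 - 20\right) = -457285 - 80 = -457365$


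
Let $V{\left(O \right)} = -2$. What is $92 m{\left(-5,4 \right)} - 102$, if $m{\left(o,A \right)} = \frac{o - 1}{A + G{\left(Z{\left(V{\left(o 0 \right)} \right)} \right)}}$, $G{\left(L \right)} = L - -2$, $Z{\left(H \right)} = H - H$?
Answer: $-194$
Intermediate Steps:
$Z{\left(H \right)} = 0$
$G{\left(L \right)} = 2 + L$ ($G{\left(L \right)} = L + 2 = 2 + L$)
$m{\left(o,A \right)} = \frac{-1 + o}{2 + A}$ ($m{\left(o,A \right)} = \frac{o - 1}{A + \left(2 + 0\right)} = \frac{-1 + o}{A + 2} = \frac{-1 + o}{2 + A}$)
$92 m{\left(-5,4 \right)} - 102 = 92 \frac{-1 - 5}{2 + 4} - 102 = 92 \cdot \frac{1}{6} \left(-6\right) - 102 = 92 \left(-1\right) - 102 = -92 - 102 = -194$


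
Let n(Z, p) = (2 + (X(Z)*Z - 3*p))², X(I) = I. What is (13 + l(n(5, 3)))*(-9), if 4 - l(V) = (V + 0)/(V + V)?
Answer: -297/2 ≈ -148.50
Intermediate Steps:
n(Z, p) = (2 + Z² - 3*p)² (n(Z, p) = (2 + (Z*Z - 3*p))² = (2 + (Z² - 3*p))² = (2 + Z² - 3*p)²)
l(V) = 7/2 (l(V) = 4 - (V + 0)/(V + V) = 4 - V/(2*V) = 4 - V*1/(2*V) = 4 - 1*½ = 4 - ½ = 7/2)
(13 + l(n(5, 3)))*(-9) = (13 + 7/2)*(-9) = (33/2)*(-9) = -297/2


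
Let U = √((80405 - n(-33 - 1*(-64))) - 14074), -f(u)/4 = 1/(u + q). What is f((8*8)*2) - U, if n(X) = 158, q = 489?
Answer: -4/617 - √66173 ≈ -257.25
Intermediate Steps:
f(u) = -4/(489 + u) (f(u) = -4/(u + 489) = -4/(489 + u))
U = √66173 (U = √((80405 - 1*158) - 14074) = √((80405 - 158) - 14074) = √(80247 - 14074) = √66173 ≈ 257.24)
f((8*8)*2) - U = -4/(489 + (8*8)*2) - √66173 = -4/(489 + 64*2) - √66173 = -4/(489 + 128) - √66173 = -4/617 - √66173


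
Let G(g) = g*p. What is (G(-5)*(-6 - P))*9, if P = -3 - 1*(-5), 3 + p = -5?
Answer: -2880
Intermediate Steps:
p = -8 (p = -3 - 5 = -8)
P = 2 (P = -3 + 5 = 2)
G(g) = -8*g (G(g) = g*(-8) = -8*g)
(G(-5)*(-6 - P))*9 = ((-8*(-5))*(-6 - 1*2))*9 = (40*(-6 - 2))*9 = (40*(-8))*9 = -320*9 = -2880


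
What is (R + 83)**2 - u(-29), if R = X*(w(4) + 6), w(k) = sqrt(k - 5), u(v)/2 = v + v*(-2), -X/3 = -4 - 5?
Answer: 59238 + 13230*I ≈ 59238.0 + 13230.0*I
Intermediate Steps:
X = 27 (X = -3*(-4 - 5) = -3*(-9) = 27)
u(v) = -2*v (u(v) = 2*(v + v*(-2)) = 2*(v - 2*v) = 2*(-v) = -2*v)
w(k) = sqrt(-5 + k)
R = 162 + 27*I (R = 27*(sqrt(-5 + 4) + 6) = 27*(sqrt(-1) + 6) = 27*(I + 6) = 27*(6 + I) = 162 + 27*I ≈ 162.0 + 27.0*I)
(R + 83)**2 - u(-29) = ((162 + 27*I) + 83)**2 - (-2)*(-29) = (245 + 27*I)**2 - 1*58 = (245 + 27*I)**2 - 58 = -58 + (245 + 27*I)**2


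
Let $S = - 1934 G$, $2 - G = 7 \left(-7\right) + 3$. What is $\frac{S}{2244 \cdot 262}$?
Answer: $- \frac{3868}{24497} \approx -0.1579$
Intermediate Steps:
$G = 48$ ($G = 2 - \left(7 \left(-7\right) + 3\right) = 2 - \left(-49 + 3\right) = 2 - -46 = 2 + 46 = 48$)
$S = -92832$ ($S = \left(-1934\right) 48 = -92832$)
$\frac{S}{2244 \cdot 262} = - \frac{92832}{2244 \cdot 262} = - \frac{92832}{587928} = \left(-92832\right) \frac{1}{587928} = - \frac{3868}{24497}$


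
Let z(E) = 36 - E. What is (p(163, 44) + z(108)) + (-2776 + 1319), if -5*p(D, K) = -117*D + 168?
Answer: 11258/5 ≈ 2251.6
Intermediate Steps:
p(D, K) = -168/5 + 117*D/5 (p(D, K) = -(-117*D + 168)/5 = -(168 - 117*D)/5 = -168/5 + 117*D/5)
(p(163, 44) + z(108)) + (-2776 + 1319) = ((-168/5 + (117/5)*163) + (36 - 1*108)) + (-2776 + 1319) = ((-168/5 + 19071/5) + (36 - 108)) - 1457 = (18903/5 - 72) - 1457 = 18543/5 - 1457 = 11258/5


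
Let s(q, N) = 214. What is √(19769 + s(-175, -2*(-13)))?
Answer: √19983 ≈ 141.36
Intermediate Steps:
√(19769 + s(-175, -2*(-13))) = √(19769 + 214) = √19983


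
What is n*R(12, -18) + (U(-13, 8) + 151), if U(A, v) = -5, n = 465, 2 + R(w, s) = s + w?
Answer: -3574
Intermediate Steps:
R(w, s) = -2 + s + w (R(w, s) = -2 + (s + w) = -2 + s + w)
n*R(12, -18) + (U(-13, 8) + 151) = 465*(-2 - 18 + 12) + (-5 + 151) = 465*(-8) + 146 = -3720 + 146 = -3574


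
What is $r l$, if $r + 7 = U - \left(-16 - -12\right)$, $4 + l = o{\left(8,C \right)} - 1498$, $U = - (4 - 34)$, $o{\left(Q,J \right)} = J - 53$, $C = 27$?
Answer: $-41256$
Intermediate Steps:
$o{\left(Q,J \right)} = -53 + J$
$U = 30$ ($U = - (4 - 34) = \left(-1\right) \left(-30\right) = 30$)
$l = -1528$ ($l = -4 + \left(\left(-53 + 27\right) - 1498\right) = -4 - 1524 = -1528$)
$r = 27$ ($r = -7 + \left(30 - \left(-16 - -12\right)\right) = -7 + \left(30 - \left(-16 + 12\right)\right) = -7 + \left(30 - -4\right) = -7 + \left(30 + 4\right) = -7 + 34 = 27$)
$r l = 27 \left(-1528\right) = -41256$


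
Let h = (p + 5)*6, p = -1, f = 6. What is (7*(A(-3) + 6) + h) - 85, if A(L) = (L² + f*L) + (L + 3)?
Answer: -82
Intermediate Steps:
A(L) = 3 + L² + 7*L (A(L) = (L² + 6*L) + (L + 3) = (L² + 6*L) + (3 + L) = 3 + L² + 7*L)
h = 24 (h = (-1 + 5)*6 = 4*6 = 24)
(7*(A(-3) + 6) + h) - 85 = (7*((3 + (-3)² + 7*(-3)) + 6) + 24) - 85 = (7*((3 + 9 - 21) + 6) + 24) - 85 = (7*(-9 + 6) + 24) - 85 = (7*(-3) + 24) - 85 = (-21 + 24) - 85 = 3 - 85 = -82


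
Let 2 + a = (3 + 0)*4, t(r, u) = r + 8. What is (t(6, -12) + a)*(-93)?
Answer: -2232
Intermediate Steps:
t(r, u) = 8 + r
a = 10 (a = -2 + (3 + 0)*4 = -2 + 3*4 = -2 + 12 = 10)
(t(6, -12) + a)*(-93) = ((8 + 6) + 10)*(-93) = (14 + 10)*(-93) = 24*(-93) = -2232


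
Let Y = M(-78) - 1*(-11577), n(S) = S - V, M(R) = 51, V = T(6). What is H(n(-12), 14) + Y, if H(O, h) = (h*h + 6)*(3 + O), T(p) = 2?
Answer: 9406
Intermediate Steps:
V = 2
n(S) = -2 + S (n(S) = S - 1*2 = S - 2 = -2 + S)
H(O, h) = (3 + O)*(6 + h²) (H(O, h) = (h² + 6)*(3 + O) = (6 + h²)*(3 + O) = (3 + O)*(6 + h²))
Y = 11628 (Y = 51 - 1*(-11577) = 51 + 11577 = 11628)
H(n(-12), 14) + Y = (18 + 3*14² + 6*(-2 - 12) + (-2 - 12)*14²) + 11628 = (18 + 3*196 + 6*(-14) - 14*196) + 11628 = (18 + 588 - 84 - 2744) + 11628 = -2222 + 11628 = 9406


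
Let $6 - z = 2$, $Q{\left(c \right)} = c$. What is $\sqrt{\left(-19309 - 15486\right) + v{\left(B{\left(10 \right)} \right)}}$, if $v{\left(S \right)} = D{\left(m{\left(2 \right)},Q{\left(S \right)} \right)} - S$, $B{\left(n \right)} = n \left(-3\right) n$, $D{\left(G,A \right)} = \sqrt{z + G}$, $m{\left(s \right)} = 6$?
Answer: $\sqrt{-34495 + \sqrt{10}} \approx 185.72 i$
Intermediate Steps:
$z = 4$ ($z = 6 - 2 = 4$)
$D{\left(G,A \right)} = \sqrt{4 + G}$
$B{\left(n \right)} = - 3 n^{2}$ ($B{\left(n \right)} = - 3 n n = - 3 n^{2}$)
$v{\left(S \right)} = \sqrt{10} - S$ ($v{\left(S \right)} = \sqrt{4 + 6} - S = \sqrt{10} - S$)
$\sqrt{\left(-19309 - 15486\right) + v{\left(B{\left(10 \right)} \right)}} = \sqrt{\left(-19309 - 15486\right) + \left(\sqrt{10} - - 3 \cdot 10^{2}\right)} = \sqrt{\left(-19309 - 15486\right) + \left(\sqrt{10} - \left(-3\right) 100\right)} = \sqrt{-34795 + \left(\sqrt{10} - -300\right)} = \sqrt{-34795 + \left(\sqrt{10} + 300\right)} = \sqrt{-34795 + \left(300 + \sqrt{10}\right)} = \sqrt{-34495 + \sqrt{10}}$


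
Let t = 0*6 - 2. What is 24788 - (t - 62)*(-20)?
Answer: 23508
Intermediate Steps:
t = -2 (t = 0 - 2 = -2)
24788 - (t - 62)*(-20) = 24788 - (-2 - 62)*(-20) = 24788 - (-64)*(-20) = 24788 - 1*1280 = 24788 - 1280 = 23508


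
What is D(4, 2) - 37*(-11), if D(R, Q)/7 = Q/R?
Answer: 821/2 ≈ 410.50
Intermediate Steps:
D(R, Q) = 7*Q/R (D(R, Q) = 7*(Q/R) = 7*Q/R)
D(4, 2) - 37*(-11) = 7*2/4 - 37*(-11) = 7*2*(¼) + 407 = 7/2 + 407 = 821/2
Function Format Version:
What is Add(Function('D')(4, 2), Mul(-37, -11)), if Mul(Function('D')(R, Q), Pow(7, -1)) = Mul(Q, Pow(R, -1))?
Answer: Rational(821, 2) ≈ 410.50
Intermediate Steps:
Function('D')(R, Q) = Mul(7, Q, Pow(R, -1)) (Function('D')(R, Q) = Mul(7, Mul(Q, Pow(R, -1))) = Mul(7, Q, Pow(R, -1)))
Add(Function('D')(4, 2), Mul(-37, -11)) = Add(Mul(7, 2, Pow(4, -1)), Mul(-37, -11)) = Add(Mul(7, 2, Rational(1, 4)), 407) = Add(Rational(7, 2), 407) = Rational(821, 2)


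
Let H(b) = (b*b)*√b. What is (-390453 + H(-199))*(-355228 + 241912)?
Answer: 44244572148 - 4487426916*I*√199 ≈ 4.4245e+10 - 6.3303e+10*I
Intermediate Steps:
H(b) = b^(5/2) (H(b) = b²*√b = b^(5/2))
(-390453 + H(-199))*(-355228 + 241912) = (-390453 + (-199)^(5/2))*(-355228 + 241912) = (-390453 + 39601*I*√199)*(-113316) = 44244572148 - 4487426916*I*√199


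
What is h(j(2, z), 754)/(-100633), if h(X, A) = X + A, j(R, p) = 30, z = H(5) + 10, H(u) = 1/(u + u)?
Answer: -784/100633 ≈ -0.0077907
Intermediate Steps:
H(u) = 1/(2*u)
z = 101/10 (z = (½)/5 + 10 = (½)*(⅕) + 10 = ⅒ + 10 = 101/10 ≈ 10.100)
h(X, A) = A + X
h(j(2, z), 754)/(-100633) = (754 + 30)/(-100633) = 784*(-1/100633) = -784/100633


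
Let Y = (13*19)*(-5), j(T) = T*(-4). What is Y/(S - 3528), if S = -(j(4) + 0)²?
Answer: 1235/3784 ≈ 0.32637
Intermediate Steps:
j(T) = -4*T
S = -256 (S = -(-4*4 + 0)² = -(-16 + 0)² = -1*(-16)² = -1*256 = -256)
Y = -1235 (Y = 247*(-5) = -1235)
Y/(S - 3528) = -1235/(-256 - 3528) = -1235/(-3784) = -1235*(-1/3784) = 1235/3784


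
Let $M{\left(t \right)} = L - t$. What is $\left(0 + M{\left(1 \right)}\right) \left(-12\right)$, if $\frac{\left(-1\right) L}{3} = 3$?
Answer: $120$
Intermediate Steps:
$L = -9$ ($L = \left(-3\right) 3 = -9$)
$M{\left(t \right)} = -9 - t$
$\left(0 + M{\left(1 \right)}\right) \left(-12\right) = \left(0 - 10\right) \left(-12\right) = \left(-10\right) \left(-12\right) = 120$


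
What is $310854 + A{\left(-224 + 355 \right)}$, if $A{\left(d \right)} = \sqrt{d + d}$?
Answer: $310854 + \sqrt{262} \approx 3.1087 \cdot 10^{5}$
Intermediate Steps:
$A{\left(d \right)} = \sqrt{2} \sqrt{d}$ ($A{\left(d \right)} = \sqrt{2 d} = \sqrt{2} \sqrt{d}$)
$310854 + A{\left(-224 + 355 \right)} = 310854 + \sqrt{2} \sqrt{-224 + 355} = 310854 + \sqrt{2} \sqrt{131} = 310854 + \sqrt{262}$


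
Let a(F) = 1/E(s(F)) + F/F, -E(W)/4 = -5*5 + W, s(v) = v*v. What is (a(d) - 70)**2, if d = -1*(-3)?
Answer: 19492225/4096 ≈ 4758.8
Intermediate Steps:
s(v) = v**2
d = 3
E(W) = 100 - 4*W (E(W) = -4*(-5*5 + W) = -4*(-25 + W) = 100 - 4*W)
a(F) = 1 + 1/(100 - 4*F**2) (a(F) = 1/(100 - 4*F**2) + F/F = 1/(100 - 4*F**2) + 1 = 1 + 1/(100 - 4*F**2))
(a(d) - 70)**2 = ((-101/4 + 3**2)/(-25 + 3**2) - 70)**2 = ((-101/4 + 9)/(-25 + 9) - 70)**2 = (-65/4/(-16) - 70)**2 = (-1/16*(-65/4) - 70)**2 = (65/64 - 70)**2 = (-4415/64)**2 = 19492225/4096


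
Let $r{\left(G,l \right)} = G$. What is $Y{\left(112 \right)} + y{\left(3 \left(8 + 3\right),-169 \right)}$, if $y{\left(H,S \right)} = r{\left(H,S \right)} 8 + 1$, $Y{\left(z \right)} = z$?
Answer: $377$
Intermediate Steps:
$y{\left(H,S \right)} = 1 + 8 H$ ($y{\left(H,S \right)} = H 8 + 1 = 8 H + 1 = 1 + 8 H$)
$Y{\left(112 \right)} + y{\left(3 \left(8 + 3\right),-169 \right)} = 112 + \left(1 + 8 \cdot 3 \left(8 + 3\right)\right) = 112 + \left(1 + 8 \cdot 3 \cdot 11\right) = 112 + \left(1 + 8 \cdot 33\right) = 112 + \left(1 + 264\right) = 112 + 265 = 377$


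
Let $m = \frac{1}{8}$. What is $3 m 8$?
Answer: $3$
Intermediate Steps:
$m = \frac{1}{8} \approx 0.125$
$3 m 8 = 3 \cdot \frac{1}{8} \cdot 8 = \frac{3}{8} \cdot 8 = 3$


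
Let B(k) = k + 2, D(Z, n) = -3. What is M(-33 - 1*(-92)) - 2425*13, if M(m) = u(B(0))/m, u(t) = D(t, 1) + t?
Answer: -1859976/59 ≈ -31525.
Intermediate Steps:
B(k) = 2 + k
u(t) = -3 + t
M(m) = -1/m (M(m) = (-3 + (2 + 0))/m = (-3 + 2)/m = -1/m)
M(-33 - 1*(-92)) - 2425*13 = -1/(-33 - 1*(-92)) - 2425*13 = -1/(-33 + 92) - 31525 = -1/59 - 31525 = -1859976/59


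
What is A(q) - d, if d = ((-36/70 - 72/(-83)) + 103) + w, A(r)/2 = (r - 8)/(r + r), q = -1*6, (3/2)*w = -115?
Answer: -70746/2905 ≈ -24.353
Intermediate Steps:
w = -230/3 (w = (⅔)*(-115) = -230/3 ≈ -76.667)
q = -6
A(r) = (-8 + r)/r (A(r) = 2*((r - 8)/(r + r)) = 2*((-8 + r)/((2*r))) = 2*((-8 + r)*(1/(2*r))) = 2*((-8 + r)/(2*r)) = (-8 + r)/r)
d = 232573/8715 (d = ((-36/70 - 72/(-83)) + 103) - 230/3 = ((-36*1/70 - 72*(-1/83)) + 103) - 230/3 = ((-18/35 + 72/83) + 103) - 230/3 = (1026/2905 + 103) - 230/3 = 300241/2905 - 230/3 = 232573/8715 ≈ 26.687)
A(q) - d = (-8 - 6)/(-6) - 1*232573/8715 = -⅙*(-14) - 232573/8715 = 7/3 - 232573/8715 = -70746/2905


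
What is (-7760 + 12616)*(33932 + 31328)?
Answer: 316902560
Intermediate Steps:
(-7760 + 12616)*(33932 + 31328) = 4856*65260 = 316902560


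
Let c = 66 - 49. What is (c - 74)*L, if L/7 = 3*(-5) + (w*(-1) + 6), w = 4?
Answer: 5187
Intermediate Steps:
c = 17
L = -91 (L = 7*(3*(-5) + (4*(-1) + 6)) = 7*(-15 + (-4 + 6)) = 7*(-15 + 2) = 7*(-13) = -91)
(c - 74)*L = (17 - 74)*(-91) = -57*(-91) = 5187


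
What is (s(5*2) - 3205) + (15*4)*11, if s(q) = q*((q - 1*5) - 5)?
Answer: -2545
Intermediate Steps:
s(q) = q*(-10 + q) (s(q) = q*((q - 5) - 5) = q*((-5 + q) - 5) = q*(-10 + q))
(s(5*2) - 3205) + (15*4)*11 = ((5*2)*(-10 + 5*2) - 3205) + (15*4)*11 = (10*(-10 + 10) - 3205) + 60*11 = (10*0 - 3205) + 660 = (0 - 3205) + 660 = -3205 + 660 = -2545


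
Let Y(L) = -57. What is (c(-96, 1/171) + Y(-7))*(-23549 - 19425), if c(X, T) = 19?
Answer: 1633012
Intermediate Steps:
(c(-96, 1/171) + Y(-7))*(-23549 - 19425) = (19 - 57)*(-23549 - 19425) = -38*(-42974) = 1633012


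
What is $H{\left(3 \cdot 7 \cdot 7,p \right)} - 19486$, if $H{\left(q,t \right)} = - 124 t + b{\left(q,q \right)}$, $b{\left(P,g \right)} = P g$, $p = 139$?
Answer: $-15113$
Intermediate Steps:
$H{\left(q,t \right)} = q^{2} - 124 t$ ($H{\left(q,t \right)} = - 124 t + q q = - 124 t + q^{2} = q^{2} - 124 t$)
$H{\left(3 \cdot 7 \cdot 7,p \right)} - 19486 = \left(\left(3 \cdot 7 \cdot 7\right)^{2} - 17236\right) - 19486 = \left(\left(21 \cdot 7\right)^{2} - 17236\right) - 19486 = \left(147^{2} - 17236\right) - 19486 = \left(21609 - 17236\right) - 19486 = 4373 - 19486 = -15113$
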